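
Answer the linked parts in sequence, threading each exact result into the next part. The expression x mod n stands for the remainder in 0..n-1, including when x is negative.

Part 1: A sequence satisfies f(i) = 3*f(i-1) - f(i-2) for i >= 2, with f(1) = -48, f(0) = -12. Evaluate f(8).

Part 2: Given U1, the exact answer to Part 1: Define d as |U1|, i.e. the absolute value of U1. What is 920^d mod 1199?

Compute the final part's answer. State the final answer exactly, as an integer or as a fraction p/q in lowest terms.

720

Part 1: f(2) = 3*(-48) - 1*(-12) = -132; iterating: f(2)=-132, f(3)=-348, f(4)=-912, f(5)=-2388, f(6)=-6252, f(7)=-16368, f(8)=-42852; answer -42852
Part 2: U1 = -42852; d = 42852; squarings mod 1199: 920^1=920, 920^2=1105, 920^4=443, 920^8=812, 920^16=1093, 920^32=445, 920^64=190, 920^128=130, 920^256=114, 920^512=1006, 920^1024=80, 920^2048=405, 920^4096=961, 920^8192=291, 920^16384=751, 920^32768=471; 920^42852 = 920^4 * 920^32 * 920^64 * 920^256 * 920^512 * 920^1024 * 920^8192 * 920^32768 = 720 (mod 1199); answer 720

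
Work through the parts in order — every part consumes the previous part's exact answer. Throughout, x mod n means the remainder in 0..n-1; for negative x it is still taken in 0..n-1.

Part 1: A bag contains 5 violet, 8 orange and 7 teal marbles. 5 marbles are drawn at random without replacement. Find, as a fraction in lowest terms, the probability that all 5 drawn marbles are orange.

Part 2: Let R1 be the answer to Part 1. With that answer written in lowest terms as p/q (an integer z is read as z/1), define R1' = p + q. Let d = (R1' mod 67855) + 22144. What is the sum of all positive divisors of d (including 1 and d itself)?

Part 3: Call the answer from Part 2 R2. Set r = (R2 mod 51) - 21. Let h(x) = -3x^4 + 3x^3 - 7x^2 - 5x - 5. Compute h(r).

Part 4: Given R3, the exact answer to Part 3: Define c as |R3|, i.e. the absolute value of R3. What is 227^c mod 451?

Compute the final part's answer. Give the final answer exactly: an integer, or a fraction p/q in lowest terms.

380

Part 1: total draws C(20,5) = 15504; favorable C(8,5) = 56; P = 7/1938; answer 7/1938
Part 2: R1 = 7/1938; threaded value p + q = 1945; d = 24089; 24089 = 13 * 17 * 109; sigma = (1 + 13) * (1 + 17) * (1 + 109) = 14 * 18 * 110 = 27720; answer 27720
Part 3: R2 = 27720; r = 6; -3*(6)^4 + 3*(6)^3 - 7*(6)^2 - 5*(6)^1 - 5 = (-3888) + (648) + (-252) + (-30) + (-5) = -3527; answer -3527
Part 4: R3 = -3527; c = 3527; squarings mod 451: 227^1=227, 227^2=115, 227^4=146, 227^8=119, 227^16=180, 227^32=379, 227^64=223, 227^128=119, 227^256=180, 227^512=379, 227^1024=223, 227^2048=119; 227^3527 = 227^1 * 227^2 * 227^4 * 227^64 * 227^128 * 227^256 * 227^1024 * 227^2048 = 380 (mod 451); answer 380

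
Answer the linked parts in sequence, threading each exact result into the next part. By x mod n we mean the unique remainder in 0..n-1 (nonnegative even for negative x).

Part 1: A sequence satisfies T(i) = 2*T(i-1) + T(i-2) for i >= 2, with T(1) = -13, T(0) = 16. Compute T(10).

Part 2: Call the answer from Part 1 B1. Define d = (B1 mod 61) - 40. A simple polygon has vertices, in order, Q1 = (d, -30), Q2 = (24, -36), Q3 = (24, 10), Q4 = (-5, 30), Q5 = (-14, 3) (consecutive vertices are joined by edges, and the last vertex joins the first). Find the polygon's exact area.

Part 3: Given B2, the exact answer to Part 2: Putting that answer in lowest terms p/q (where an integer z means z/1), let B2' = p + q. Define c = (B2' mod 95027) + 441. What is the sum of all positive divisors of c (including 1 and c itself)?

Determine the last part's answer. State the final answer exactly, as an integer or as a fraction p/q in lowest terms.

2436

Part 1: T(2) = 2*(-13) + 1*(16) = -10; iterating: T(2)=-10, T(3)=-33, T(4)=-76, T(5)=-185, T(6)=-446, T(7)=-1077, T(8)=-2600, T(9)=-6277, T(10)=-15154; answer -15154
Part 2: B1 = -15154; d = -5; cross terms: (-5*-36 - 24*-30)=900, (24*10 - 24*-36)=1104, (24*30 - -5*10)=770, (-5*3 - -14*30)=405, (-14*-30 - -5*3)=435; twice the area = |3614| = 3614; area = 1807; answer 1807
Part 3: B2 = 1807; threaded value p + q = 1808; c = 2249; 2249 = 13 * 173; sigma = (1 + 13) * (1 + 173) = 14 * 174 = 2436; answer 2436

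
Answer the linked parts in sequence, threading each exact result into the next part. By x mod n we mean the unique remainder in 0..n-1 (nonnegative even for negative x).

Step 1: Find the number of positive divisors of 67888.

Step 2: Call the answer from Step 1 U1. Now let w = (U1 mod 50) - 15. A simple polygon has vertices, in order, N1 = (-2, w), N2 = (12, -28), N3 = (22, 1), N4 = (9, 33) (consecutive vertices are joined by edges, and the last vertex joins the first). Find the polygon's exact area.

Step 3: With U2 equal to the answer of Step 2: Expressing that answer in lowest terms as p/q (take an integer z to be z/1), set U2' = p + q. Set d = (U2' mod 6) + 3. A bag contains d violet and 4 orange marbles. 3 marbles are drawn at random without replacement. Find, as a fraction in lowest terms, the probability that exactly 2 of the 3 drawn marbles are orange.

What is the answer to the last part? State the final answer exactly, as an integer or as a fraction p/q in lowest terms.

Step 1: 67888 = 2^4 * 4243; number of divisors = (4+1) * (1+1) = 10; answer 10
Step 2: U1 = 10; w = -5; cross terms: (-2*-28 - 12*-5)=116, (12*1 - 22*-28)=628, (22*33 - 9*1)=717, (9*-5 - -2*33)=21; twice the area = |1482| = 1482; area = 741; answer 741
Step 3: U2 = 741; threaded value p + q = 742; d = 7; total draws C(11,3) = 165; favorable C(4,2)*C(7,1) = 42; P = 14/55; answer 14/55

14/55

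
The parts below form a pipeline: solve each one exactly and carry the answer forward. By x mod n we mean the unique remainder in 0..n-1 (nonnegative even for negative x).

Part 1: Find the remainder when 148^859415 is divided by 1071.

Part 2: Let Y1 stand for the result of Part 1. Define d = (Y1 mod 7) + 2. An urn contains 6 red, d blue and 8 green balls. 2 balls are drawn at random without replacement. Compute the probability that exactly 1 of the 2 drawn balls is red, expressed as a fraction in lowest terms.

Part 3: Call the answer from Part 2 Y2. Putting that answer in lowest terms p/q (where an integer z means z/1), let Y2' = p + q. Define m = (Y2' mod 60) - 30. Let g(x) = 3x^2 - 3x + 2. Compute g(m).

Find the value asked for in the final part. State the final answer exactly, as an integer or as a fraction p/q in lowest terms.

Part 1: squarings mod 1071: 148^1=148, 148^2=484, 148^4=778, 148^8=169, 148^16=715, 148^32=358, 148^64=715, 148^128=358, 148^256=715, 148^512=358, 148^1024=715, 148^2048=358, 148^4096=715, 148^8192=358, 148^16384=715, 148^32768=358, 148^65536=715, 148^131072=358, 148^262144=715, 148^524288=358; 148^859415 = 148^1 * 148^2 * 148^4 * 148^16 * 148^256 * 148^1024 * 148^2048 * 148^4096 * 148^65536 * 148^262144 * 148^524288 = 925 (mod 1071); answer 925
Part 2: Y1 = 925; d = 3; total draws C(17,2) = 136; favorable C(6,1)*C(11,1) = 66; P = 33/68; answer 33/68
Part 3: Y2 = 33/68; threaded value p + q = 101; m = 11; 3*(11)^2 - 3*(11)^1 + 2 = (363) + (-33) + (2) = 332; answer 332

332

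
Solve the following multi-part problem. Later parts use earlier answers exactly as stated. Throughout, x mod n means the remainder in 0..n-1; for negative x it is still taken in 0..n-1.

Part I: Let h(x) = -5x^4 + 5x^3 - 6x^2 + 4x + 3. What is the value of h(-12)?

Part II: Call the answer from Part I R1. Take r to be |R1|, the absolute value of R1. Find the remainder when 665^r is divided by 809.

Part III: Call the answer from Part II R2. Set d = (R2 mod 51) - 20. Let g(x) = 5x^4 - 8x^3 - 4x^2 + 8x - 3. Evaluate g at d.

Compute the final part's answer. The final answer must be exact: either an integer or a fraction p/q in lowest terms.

89373

Part I: -5*(-12)^4 + 5*(-12)^3 - 6*(-12)^2 + 4*(-12)^1 + 3 = (-103680) + (-8640) + (-864) + (-48) + (3) = -113229; answer -113229
Part II: R1 = -113229; r = 113229; squarings mod 809: 665^1=665, 665^2=511, 665^4=623, 665^8=618, 665^16=76, 665^32=113, 665^64=634, 665^128=692, 665^256=745, 665^512=51, 665^1024=174, 665^2048=343, 665^4096=344, 665^8192=222, 665^16384=744, 665^32768=180, 665^65536=40; 665^113229 = 665^1 * 665^4 * 665^8 * 665^64 * 665^512 * 665^2048 * 665^4096 * 665^8192 * 665^32768 * 665^65536 = 746 (mod 809); answer 746
Part III: R2 = 746; d = 12; 5*(12)^4 - 8*(12)^3 - 4*(12)^2 + 8*(12)^1 - 3 = (103680) + (-13824) + (-576) + (96) + (-3) = 89373; answer 89373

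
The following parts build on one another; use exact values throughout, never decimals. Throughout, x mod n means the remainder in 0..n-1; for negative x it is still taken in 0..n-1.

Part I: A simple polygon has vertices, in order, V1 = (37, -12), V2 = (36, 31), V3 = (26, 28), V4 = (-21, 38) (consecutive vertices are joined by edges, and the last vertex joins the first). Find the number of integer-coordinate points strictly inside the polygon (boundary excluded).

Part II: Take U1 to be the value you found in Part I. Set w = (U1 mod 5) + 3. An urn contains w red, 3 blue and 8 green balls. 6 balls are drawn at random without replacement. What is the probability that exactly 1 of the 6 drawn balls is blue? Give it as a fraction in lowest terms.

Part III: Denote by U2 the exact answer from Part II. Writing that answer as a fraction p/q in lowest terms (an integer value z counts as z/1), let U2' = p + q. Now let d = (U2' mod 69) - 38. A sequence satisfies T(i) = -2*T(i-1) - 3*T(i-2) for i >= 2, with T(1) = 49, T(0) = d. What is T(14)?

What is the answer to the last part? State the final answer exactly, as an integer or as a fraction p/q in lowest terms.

-62249

Part I: cross terms: (37*31 - 36*-12)=1579, (36*28 - 26*31)=202, (26*38 - -21*28)=1576, (-21*-12 - 37*38)=-1154; twice the area = |2203| = 2203; area = 2203/2; boundary points = 1 + 1 + 1 + 2 = 5; strictly interior points = area - boundary/2 + 1 = 1100; answer 1100
Part II: U1 = 1100; w = 3; total draws C(14,6) = 3003; favorable C(3,1)*C(11,5) = 1386; P = 6/13; answer 6/13
Part III: U2 = 6/13; threaded value p + q = 19; d = -19; T(2) = -2*(49) - 3*(-19) = -41; iterating: T(2)=-41, T(3)=-65, T(4)=253, T(5)=-311, T(6)=-137, T(7)=1207, T(8)=-2003, T(9)=385, T(10)=5239, T(11)=-11633, T(12)=7549, T(13)=19801, T(14)=-62249; answer -62249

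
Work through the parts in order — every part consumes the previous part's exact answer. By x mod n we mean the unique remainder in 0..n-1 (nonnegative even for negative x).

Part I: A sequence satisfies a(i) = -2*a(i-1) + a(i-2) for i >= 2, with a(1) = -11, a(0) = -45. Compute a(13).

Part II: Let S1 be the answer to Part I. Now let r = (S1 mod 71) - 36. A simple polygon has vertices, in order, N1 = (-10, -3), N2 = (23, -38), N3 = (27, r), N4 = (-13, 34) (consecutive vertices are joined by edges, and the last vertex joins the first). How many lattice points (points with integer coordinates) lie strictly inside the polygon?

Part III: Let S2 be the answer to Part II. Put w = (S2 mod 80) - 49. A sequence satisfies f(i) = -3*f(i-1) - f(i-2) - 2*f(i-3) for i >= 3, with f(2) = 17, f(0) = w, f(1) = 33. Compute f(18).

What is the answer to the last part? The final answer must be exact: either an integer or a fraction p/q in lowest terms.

Part I: a(2) = -2*(-11) + 1*(-45) = -23; iterating: a(2)=-23, a(3)=35, a(4)=-93, a(5)=221, a(6)=-535, a(7)=1291, a(8)=-3117, a(9)=7525, a(10)=-18167, a(11)=43859, a(12)=-105885, a(13)=255629; answer 255629
Part II: S1 = 255629; r = -7; cross terms: (-10*-38 - 23*-3)=449, (23*-7 - 27*-38)=865, (27*34 - -13*-7)=827, (-13*-3 - -10*34)=379; twice the area = |2520| = 2520; area = 1260; boundary points = 1 + 1 + 1 + 1 = 4; strictly interior points = area - boundary/2 + 1 = 1259; answer 1259
Part III: S2 = 1259; w = 10; f(3) = -3*(17) - 1*(33) - 2*(10) = -104; iterating: f(3)=-104, f(4)=229, f(5)=-617, f(6)=1830, f(7)=-5331, f(8)=15397, f(9)=-44520, f(10)=128825, f(11)=-372749, f(12)=1078462, f(13)=-3120287, f(14)=9027897, f(15)=-26120328, f(16)=75573661, f(17)=-218656449, f(18)=632636342; answer 632636342

632636342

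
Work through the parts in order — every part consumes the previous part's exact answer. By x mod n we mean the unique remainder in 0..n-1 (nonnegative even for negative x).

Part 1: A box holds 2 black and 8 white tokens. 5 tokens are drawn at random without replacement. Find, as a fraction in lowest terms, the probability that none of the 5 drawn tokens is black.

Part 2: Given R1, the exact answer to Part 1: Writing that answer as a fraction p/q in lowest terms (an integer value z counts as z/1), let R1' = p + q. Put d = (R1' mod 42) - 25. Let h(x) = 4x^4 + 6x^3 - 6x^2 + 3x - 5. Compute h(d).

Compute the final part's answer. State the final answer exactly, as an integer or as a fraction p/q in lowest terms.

Part 1: total draws C(10,5) = 252; favorable C(8,5) = 56; P = 2/9; answer 2/9
Part 2: R1 = 2/9; threaded value p + q = 11; d = -14; 4*(-14)^4 + 6*(-14)^3 - 6*(-14)^2 + 3*(-14)^1 - 5 = (153664) + (-16464) + (-1176) + (-42) + (-5) = 135977; answer 135977

135977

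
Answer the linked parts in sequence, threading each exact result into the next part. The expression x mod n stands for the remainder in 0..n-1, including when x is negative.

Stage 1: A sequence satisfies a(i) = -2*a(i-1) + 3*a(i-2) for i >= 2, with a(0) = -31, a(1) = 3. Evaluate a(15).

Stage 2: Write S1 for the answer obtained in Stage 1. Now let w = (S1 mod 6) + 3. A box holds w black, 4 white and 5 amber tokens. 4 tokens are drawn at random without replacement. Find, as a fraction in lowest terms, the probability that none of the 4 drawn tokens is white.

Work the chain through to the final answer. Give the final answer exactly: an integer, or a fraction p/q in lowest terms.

Stage 1: a(2) = -2*(3) + 3*(-31) = -99; iterating: a(2)=-99, a(3)=207, a(4)=-711, a(5)=2043, a(6)=-6219, a(7)=18567, a(8)=-55791, a(9)=167283, a(10)=-501939, a(11)=1505727, a(12)=-4517271, a(13)=13551723, a(14)=-40655259, a(15)=121965687; answer 121965687
Stage 2: S1 = 121965687; w = 6; total draws C(15,4) = 1365; favorable C(11,4) = 330; P = 22/91; answer 22/91

22/91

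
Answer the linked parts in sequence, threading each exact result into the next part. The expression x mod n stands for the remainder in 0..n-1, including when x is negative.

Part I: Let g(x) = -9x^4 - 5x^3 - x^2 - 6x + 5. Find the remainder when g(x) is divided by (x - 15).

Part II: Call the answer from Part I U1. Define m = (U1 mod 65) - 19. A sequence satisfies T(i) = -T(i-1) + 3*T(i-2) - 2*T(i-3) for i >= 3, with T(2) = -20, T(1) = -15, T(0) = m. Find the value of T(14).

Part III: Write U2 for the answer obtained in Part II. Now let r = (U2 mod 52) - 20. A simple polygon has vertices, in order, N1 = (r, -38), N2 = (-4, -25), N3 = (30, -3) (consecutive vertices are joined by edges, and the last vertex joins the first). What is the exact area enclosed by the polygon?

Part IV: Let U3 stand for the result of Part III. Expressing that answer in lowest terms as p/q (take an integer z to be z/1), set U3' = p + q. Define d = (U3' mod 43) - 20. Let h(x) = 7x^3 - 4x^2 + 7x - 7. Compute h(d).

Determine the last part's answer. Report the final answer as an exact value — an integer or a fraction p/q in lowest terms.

-9885

Part I: remainder = value at the root: -9*(15)^4 - 5*(15)^3 - 1*(15)^2 - 6*(15)^1 + 5 = (-455625) + (-16875) + (-225) + (-90) + (5) = -472810; answer -472810
Part II: U1 = -472810; m = -19; T(3) = -1*(-20) + 3*(-15) - 2*(-19) = 13; iterating: T(3)=13, T(4)=-43, T(5)=122, T(6)=-277, T(7)=729, T(8)=-1804, T(9)=4545, T(10)=-11415, T(11)=28658, T(12)=-71993, T(13)=180797, T(14)=-454092; answer -454092
Part III: U2 = -454092; r = 4; cross terms: (4*-25 - -4*-38)=-252, (-4*-3 - 30*-25)=762, (30*-38 - 4*-3)=-1128; twice the area = |-618| = 618; area = 309; answer 309
Part IV: U3 = 309; threaded value p + q = 310; d = -11; 7*(-11)^3 - 4*(-11)^2 + 7*(-11)^1 - 7 = (-9317) + (-484) + (-77) + (-7) = -9885; answer -9885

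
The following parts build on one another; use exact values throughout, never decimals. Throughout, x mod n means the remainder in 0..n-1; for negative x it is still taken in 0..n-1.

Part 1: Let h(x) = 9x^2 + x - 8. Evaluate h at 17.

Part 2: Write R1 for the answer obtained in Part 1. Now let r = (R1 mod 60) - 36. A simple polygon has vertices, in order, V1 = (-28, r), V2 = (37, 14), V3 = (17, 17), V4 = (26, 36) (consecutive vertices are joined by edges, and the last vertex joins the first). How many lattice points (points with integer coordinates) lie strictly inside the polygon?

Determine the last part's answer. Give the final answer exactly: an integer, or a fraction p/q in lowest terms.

616

Part 1: 9*(17)^2 + 1*(17)^1 - 8 = (2601) + (17) + (-8) = 2610; answer 2610
Part 2: R1 = 2610; r = -6; cross terms: (-28*14 - 37*-6)=-170, (37*17 - 17*14)=391, (17*36 - 26*17)=170, (26*-6 - -28*36)=852; twice the area = |1243| = 1243; area = 1243/2; boundary points = 5 + 1 + 1 + 6 = 13; strictly interior points = area - boundary/2 + 1 = 616; answer 616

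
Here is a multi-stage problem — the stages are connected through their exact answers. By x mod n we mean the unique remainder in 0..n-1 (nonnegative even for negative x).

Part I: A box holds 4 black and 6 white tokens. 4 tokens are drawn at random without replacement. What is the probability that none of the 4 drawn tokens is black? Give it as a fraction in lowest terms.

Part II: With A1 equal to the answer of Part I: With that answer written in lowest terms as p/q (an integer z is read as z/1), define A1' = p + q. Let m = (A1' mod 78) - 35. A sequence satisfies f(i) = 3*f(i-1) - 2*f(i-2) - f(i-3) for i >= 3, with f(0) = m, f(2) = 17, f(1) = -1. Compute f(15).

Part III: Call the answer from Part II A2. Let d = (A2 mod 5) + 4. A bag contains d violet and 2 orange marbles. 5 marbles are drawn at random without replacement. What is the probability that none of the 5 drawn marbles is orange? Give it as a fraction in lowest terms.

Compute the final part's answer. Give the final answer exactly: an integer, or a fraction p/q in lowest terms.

1/6

Part I: total draws C(10,4) = 210; favorable C(6,4) = 15; P = 1/14; answer 1/14
Part II: A1 = 1/14; threaded value p + q = 15; m = -20; f(3) = 3*(17) - 2*(-1) - 1*(-20) = 73; iterating: f(3)=73, f(4)=186, f(5)=395, f(6)=740, f(7)=1244, f(8)=1857, f(9)=2343, f(10)=2071, f(11)=-330, f(12)=-7475, f(13)=-23836, f(14)=-56228, f(15)=-113537; answer -113537
Part III: A2 = -113537; d = 7; total draws C(9,5) = 126; favorable C(7,5) = 21; P = 1/6; answer 1/6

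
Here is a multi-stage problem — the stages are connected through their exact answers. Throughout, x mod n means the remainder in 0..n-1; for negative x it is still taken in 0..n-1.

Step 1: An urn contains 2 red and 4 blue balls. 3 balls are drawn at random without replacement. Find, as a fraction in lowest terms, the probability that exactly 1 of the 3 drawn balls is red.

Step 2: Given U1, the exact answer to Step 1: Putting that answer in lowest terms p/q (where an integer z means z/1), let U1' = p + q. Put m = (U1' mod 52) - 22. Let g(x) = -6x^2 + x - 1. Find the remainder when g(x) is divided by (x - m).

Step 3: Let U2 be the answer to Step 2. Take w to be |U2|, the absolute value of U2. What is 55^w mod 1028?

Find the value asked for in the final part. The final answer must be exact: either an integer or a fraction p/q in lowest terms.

467

Step 1: total draws C(6,3) = 20; favorable C(2,1)*C(4,2) = 12; P = 3/5; answer 3/5
Step 2: U1 = 3/5; threaded value p + q = 8; m = -14; remainder = value at the root: -6*(-14)^2 + 1*(-14)^1 - 1 = (-1176) + (-14) + (-1) = -1191; answer -1191
Step 3: U2 = -1191; w = 1191; squarings mod 1028: 55^1=55, 55^2=969, 55^4=397, 55^8=325, 55^16=769, 55^32=261, 55^64=273, 55^128=513, 55^256=1, 55^512=1, 55^1024=1; 55^1191 = 55^1 * 55^2 * 55^4 * 55^32 * 55^128 * 55^1024 = 467 (mod 1028); answer 467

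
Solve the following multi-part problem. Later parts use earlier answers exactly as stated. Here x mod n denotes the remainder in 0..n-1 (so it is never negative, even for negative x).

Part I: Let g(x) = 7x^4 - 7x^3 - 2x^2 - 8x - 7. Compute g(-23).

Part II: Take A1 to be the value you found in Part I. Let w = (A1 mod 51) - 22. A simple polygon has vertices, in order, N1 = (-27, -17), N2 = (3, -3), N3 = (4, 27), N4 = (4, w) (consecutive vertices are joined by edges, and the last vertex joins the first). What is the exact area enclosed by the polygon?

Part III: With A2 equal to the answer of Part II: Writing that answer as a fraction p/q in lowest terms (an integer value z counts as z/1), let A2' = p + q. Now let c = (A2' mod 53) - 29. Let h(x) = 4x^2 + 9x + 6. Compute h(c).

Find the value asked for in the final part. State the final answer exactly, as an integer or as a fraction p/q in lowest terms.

1279

Part I: 7*(-23)^4 - 7*(-23)^3 - 2*(-23)^2 - 8*(-23)^1 - 7 = (1958887) + (85169) + (-1058) + (184) + (-7) = 2043175; answer 2043175
Part II: A1 = 2043175; w = -9; cross terms: (-27*-3 - 3*-17)=132, (3*27 - 4*-3)=93, (4*-9 - 4*27)=-144, (4*-17 - -27*-9)=-311; twice the area = |-230| = 230; area = 115; answer 115
Part III: A2 = 115; threaded value p + q = 116; c = -19; 4*(-19)^2 + 9*(-19)^1 + 6 = (1444) + (-171) + (6) = 1279; answer 1279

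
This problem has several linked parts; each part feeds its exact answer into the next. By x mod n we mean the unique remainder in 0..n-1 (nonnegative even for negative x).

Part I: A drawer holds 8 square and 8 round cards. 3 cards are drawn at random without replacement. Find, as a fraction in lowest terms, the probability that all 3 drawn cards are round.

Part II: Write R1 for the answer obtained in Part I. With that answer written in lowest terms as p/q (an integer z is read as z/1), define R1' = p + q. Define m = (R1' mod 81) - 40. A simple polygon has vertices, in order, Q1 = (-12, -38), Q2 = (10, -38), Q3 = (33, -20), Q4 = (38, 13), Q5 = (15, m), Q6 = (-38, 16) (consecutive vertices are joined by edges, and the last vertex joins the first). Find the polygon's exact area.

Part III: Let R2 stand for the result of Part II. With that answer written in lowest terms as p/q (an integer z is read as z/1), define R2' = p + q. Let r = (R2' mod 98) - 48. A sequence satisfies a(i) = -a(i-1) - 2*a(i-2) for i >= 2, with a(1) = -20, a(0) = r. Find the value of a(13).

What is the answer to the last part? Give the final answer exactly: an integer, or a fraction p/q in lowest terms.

Part I: total draws C(16,3) = 560; favorable C(8,3) = 56; P = 1/10; answer 1/10
Part II: R1 = 1/10; threaded value p + q = 11; m = -29; cross terms: (-12*-38 - 10*-38)=836, (10*-20 - 33*-38)=1054, (33*13 - 38*-20)=1189, (38*-29 - 15*13)=-1297, (15*16 - -38*-29)=-862, (-38*-38 - -12*16)=1636; twice the area = |2556| = 2556; area = 1278; answer 1278
Part III: R2 = 1278; threaded value p + q = 1279; r = -43; a(2) = -1*(-20) - 2*(-43) = 106; iterating: a(2)=106, a(3)=-66, a(4)=-146, a(5)=278, a(6)=14, a(7)=-570, a(8)=542, a(9)=598, a(10)=-1682, a(11)=486, a(12)=2878, a(13)=-3850; answer -3850

-3850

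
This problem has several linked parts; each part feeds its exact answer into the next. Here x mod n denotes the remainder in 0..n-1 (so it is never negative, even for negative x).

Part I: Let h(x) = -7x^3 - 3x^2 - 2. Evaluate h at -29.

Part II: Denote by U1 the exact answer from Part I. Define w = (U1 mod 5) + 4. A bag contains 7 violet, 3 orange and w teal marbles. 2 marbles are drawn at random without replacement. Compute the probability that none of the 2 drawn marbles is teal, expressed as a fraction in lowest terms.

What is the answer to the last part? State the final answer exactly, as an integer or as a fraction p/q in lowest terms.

45/136

Part I: -7*(-29)^3 - 3*(-29)^2 - 2 = (170723) + (-2523) + (-2) = 168198; answer 168198
Part II: U1 = 168198; w = 7; total draws C(17,2) = 136; favorable C(10,2) = 45; P = 45/136; answer 45/136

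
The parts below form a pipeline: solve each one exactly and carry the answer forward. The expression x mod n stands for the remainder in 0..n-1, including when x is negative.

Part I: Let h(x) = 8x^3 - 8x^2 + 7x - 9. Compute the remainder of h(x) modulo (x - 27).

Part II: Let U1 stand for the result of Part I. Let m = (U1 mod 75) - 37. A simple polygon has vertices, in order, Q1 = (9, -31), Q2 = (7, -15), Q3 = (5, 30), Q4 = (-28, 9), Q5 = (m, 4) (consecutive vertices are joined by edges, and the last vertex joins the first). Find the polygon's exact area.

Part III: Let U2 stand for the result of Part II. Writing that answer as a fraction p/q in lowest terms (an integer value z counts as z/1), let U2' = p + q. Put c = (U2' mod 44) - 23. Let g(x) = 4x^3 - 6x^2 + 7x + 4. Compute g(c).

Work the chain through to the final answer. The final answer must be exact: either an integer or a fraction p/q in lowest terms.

21514

Part I: remainder = value at the root: 8*(27)^3 - 8*(27)^2 + 7*(27)^1 - 9 = (157464) + (-5832) + (189) + (-9) = 151812; answer 151812
Part II: U1 = 151812; m = -25; cross terms: (9*-15 - 7*-31)=82, (7*30 - 5*-15)=285, (5*9 - -28*30)=885, (-28*4 - -25*9)=113, (-25*-31 - 9*4)=739; twice the area = |2104| = 2104; area = 1052; answer 1052
Part III: U2 = 1052; threaded value p + q = 1053; c = 18; 4*(18)^3 - 6*(18)^2 + 7*(18)^1 + 4 = (23328) + (-1944) + (126) + (4) = 21514; answer 21514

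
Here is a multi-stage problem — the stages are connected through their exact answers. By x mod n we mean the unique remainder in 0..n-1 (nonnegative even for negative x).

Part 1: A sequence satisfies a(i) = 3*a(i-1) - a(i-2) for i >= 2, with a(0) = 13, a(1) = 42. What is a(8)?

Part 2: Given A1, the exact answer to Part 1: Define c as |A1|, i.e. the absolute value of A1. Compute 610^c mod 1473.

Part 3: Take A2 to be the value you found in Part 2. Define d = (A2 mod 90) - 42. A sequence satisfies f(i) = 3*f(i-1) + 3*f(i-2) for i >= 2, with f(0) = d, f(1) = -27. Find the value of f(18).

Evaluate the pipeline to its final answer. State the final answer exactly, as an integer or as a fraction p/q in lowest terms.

-95524138107

Part 1: a(2) = 3*(42) - 1*(13) = 113; iterating: a(2)=113, a(3)=297, a(4)=778, a(5)=2037, a(6)=5333, a(7)=13962, a(8)=36553; answer 36553
Part 2: A1 = 36553; c = 36553; squarings mod 1473: 610^1=610, 610^2=904, 610^4=1174, 610^8=1021, 610^16=1030, 610^32=340, 610^64=706, 610^128=562, 610^256=622, 610^512=958, 610^1024=85, 610^2048=1333, 610^4096=451, 610^8192=127, 610^16384=1399, 610^32768=1057; 610^36553 = 610^1 * 610^8 * 610^64 * 610^128 * 610^512 * 610^1024 * 610^2048 * 610^32768 = 865 (mod 1473); answer 865
Part 3: A2 = 865; d = 13; f(2) = 3*(-27) + 3*(13) = -42; iterating: f(2)=-42, f(3)=-207, f(4)=-747, f(5)=-2862, f(6)=-10827, f(7)=-41067, f(8)=-155682, f(9)=-590247, f(10)=-2237787, f(11)=-8484102, f(12)=-32165667, f(13)=-121949307, f(14)=-462344922, f(15)=-1752882687, f(16)=-6645682827, f(17)=-25195696542, f(18)=-95524138107; answer -95524138107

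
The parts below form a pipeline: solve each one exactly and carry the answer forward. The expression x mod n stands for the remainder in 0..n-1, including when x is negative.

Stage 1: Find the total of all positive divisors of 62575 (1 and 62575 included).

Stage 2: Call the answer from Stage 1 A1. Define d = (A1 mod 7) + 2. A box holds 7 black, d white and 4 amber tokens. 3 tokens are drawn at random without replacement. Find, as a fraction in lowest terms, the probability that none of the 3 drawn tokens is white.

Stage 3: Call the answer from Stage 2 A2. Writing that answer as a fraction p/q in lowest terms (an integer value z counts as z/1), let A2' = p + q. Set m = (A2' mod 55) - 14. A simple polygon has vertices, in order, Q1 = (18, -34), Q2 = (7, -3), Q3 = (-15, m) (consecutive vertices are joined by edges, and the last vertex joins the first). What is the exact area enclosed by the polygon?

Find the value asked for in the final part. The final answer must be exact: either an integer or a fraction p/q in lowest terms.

429/2

Stage 1: 62575 = 5^2 * 2503; sigma = (1 + 5 + 25) * (1 + 2503) = 31 * 2504 = 77624; answer 77624
Stage 2: A1 = 77624; d = 3; total draws C(14,3) = 364; favorable C(11,3) = 165; P = 165/364; answer 165/364
Stage 3: A2 = 165/364; threaded value p + q = 529; m = 20; cross terms: (18*-3 - 7*-34)=184, (7*20 - -15*-3)=95, (-15*-34 - 18*20)=150; twice the area = |429| = 429; area = 429/2; answer 429/2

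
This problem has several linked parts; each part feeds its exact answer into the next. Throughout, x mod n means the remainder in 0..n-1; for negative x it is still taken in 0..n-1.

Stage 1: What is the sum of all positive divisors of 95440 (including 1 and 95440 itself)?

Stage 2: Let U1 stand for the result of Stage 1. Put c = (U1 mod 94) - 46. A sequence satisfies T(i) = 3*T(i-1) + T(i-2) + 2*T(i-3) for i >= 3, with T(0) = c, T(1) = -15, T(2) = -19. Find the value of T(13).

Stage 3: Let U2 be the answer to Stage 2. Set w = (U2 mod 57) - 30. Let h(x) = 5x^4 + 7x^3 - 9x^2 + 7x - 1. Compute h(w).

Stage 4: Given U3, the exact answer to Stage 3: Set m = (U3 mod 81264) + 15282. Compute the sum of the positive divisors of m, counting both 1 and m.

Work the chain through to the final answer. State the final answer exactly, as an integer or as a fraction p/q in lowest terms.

72540

Stage 1: 95440 = 2^4 * 5 * 1193; sigma = (1 + 2 + 4 + 8 + 16) * (1 + 5) * (1 + 1193) = 31 * 6 * 1194 = 222084; answer 222084
Stage 2: U1 = 222084; c = 10; T(3) = 3*(-19) + 1*(-15) + 2*(10) = -52; iterating: T(3)=-52, T(4)=-205, T(5)=-705, T(6)=-2424, T(7)=-8387, T(8)=-28995, T(9)=-100220, T(10)=-346429, T(11)=-1197497, T(12)=-4139360, T(13)=-14308435; answer -14308435
Stage 3: U2 = -14308435; w = 17; 5*(17)^4 + 7*(17)^3 - 9*(17)^2 + 7*(17)^1 - 1 = (417605) + (34391) + (-2601) + (119) + (-1) = 449513; answer 449513
Stage 4: U3 = 449513; m = 58475; 58475 = 5^2 * 2339; sigma = (1 + 5 + 25) * (1 + 2339) = 31 * 2340 = 72540; answer 72540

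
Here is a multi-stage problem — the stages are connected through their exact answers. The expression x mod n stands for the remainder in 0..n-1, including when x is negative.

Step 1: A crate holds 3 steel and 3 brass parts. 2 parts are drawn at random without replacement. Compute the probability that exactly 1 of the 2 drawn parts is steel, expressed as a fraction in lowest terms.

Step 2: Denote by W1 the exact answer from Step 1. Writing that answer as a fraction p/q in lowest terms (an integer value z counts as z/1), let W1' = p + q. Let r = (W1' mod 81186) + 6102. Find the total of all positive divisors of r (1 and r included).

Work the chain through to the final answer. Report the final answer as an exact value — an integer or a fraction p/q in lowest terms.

12096

Step 1: total draws C(6,2) = 15; favorable C(3,1)*C(3,1) = 9; P = 3/5; answer 3/5
Step 2: W1 = 3/5; threaded value p + q = 8; r = 6110; 6110 = 2 * 5 * 13 * 47; sigma = (1 + 2) * (1 + 5) * (1 + 13) * (1 + 47) = 3 * 6 * 14 * 48 = 12096; answer 12096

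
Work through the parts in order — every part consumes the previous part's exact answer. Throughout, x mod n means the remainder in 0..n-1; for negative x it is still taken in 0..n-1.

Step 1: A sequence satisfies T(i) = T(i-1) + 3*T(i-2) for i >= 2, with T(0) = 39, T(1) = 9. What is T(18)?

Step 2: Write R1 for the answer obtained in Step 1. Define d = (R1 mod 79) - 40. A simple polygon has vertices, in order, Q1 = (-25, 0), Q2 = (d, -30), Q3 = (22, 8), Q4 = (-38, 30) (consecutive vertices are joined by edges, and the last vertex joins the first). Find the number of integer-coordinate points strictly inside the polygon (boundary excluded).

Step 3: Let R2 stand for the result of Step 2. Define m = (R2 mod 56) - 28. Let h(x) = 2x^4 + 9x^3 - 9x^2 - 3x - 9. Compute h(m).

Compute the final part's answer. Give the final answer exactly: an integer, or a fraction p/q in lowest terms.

319058

Step 1: T(2) = 1*(9) + 3*(39) = 126; iterating: T(2)=126, T(3)=153, T(4)=531, T(5)=990, T(6)=2583, T(7)=5553, T(8)=13302, T(9)=29961, T(10)=69867, T(11)=159750, T(12)=369351, T(13)=848601, T(14)=1956654, T(15)=4502457, T(16)=10372419, T(17)=23879790, T(18)=54997047; answer 54997047
Step 2: R1 = 54997047; d = -28; cross terms: (-25*-30 - -28*0)=750, (-28*8 - 22*-30)=436, (22*30 - -38*8)=964, (-38*0 - -25*30)=750; twice the area = |2900| = 2900; area = 1450; boundary points = 3 + 2 + 2 + 1 = 8; strictly interior points = area - boundary/2 + 1 = 1447; answer 1447
Step 3: R2 = 1447; m = 19; 2*(19)^4 + 9*(19)^3 - 9*(19)^2 - 3*(19)^1 - 9 = (260642) + (61731) + (-3249) + (-57) + (-9) = 319058; answer 319058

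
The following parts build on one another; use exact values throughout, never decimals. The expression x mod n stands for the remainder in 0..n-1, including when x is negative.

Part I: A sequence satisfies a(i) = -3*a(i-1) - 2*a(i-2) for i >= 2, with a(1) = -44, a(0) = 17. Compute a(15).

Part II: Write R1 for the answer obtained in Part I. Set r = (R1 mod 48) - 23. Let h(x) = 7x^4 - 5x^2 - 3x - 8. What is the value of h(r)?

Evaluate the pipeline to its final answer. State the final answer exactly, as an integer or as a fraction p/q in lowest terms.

Part I: a(2) = -3*(-44) - 2*(17) = 98; iterating: a(2)=98, a(3)=-206, a(4)=422, a(5)=-854, a(6)=1718, a(7)=-3446, a(8)=6902, a(9)=-13814, a(10)=27638, a(11)=-55286, a(12)=110582, a(13)=-221174, a(14)=442358, a(15)=-884726; answer -884726
Part II: R1 = -884726; r = -13; 7*(-13)^4 - 5*(-13)^2 - 3*(-13)^1 - 8 = (199927) + (-845) + (39) + (-8) = 199113; answer 199113

199113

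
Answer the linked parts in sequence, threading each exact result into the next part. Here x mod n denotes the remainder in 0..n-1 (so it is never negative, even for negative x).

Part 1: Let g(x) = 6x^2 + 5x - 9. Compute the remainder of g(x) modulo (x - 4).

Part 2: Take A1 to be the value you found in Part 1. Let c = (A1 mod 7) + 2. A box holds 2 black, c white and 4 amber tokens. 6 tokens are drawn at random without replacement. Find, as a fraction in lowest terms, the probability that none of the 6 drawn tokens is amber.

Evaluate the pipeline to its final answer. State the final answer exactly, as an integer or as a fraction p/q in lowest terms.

1/210

Part 1: remainder = value at the root: 6*(4)^2 + 5*(4)^1 - 9 = (96) + (20) + (-9) = 107; answer 107
Part 2: A1 = 107; c = 4; total draws C(10,6) = 210; favorable C(6,6) = 1; P = 1/210; answer 1/210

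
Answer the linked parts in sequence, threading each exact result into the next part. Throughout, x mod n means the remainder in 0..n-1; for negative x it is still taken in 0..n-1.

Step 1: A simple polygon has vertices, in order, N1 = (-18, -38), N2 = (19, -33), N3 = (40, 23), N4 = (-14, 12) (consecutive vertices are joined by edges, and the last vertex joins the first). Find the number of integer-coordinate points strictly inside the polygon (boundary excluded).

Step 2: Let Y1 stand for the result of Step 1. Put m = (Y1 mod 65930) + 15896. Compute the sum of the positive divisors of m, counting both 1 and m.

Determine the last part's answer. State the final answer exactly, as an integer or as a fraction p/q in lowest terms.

Step 1: cross terms: (-18*-33 - 19*-38)=1316, (19*23 - 40*-33)=1757, (40*12 - -14*23)=802, (-14*-38 - -18*12)=748; twice the area = |4623| = 4623; area = 4623/2; boundary points = 1 + 7 + 1 + 2 = 11; strictly interior points = area - boundary/2 + 1 = 2307; answer 2307
Step 2: Y1 = 2307; m = 18203; 18203 = 109 * 167; sigma = (1 + 109) * (1 + 167) = 110 * 168 = 18480; answer 18480

18480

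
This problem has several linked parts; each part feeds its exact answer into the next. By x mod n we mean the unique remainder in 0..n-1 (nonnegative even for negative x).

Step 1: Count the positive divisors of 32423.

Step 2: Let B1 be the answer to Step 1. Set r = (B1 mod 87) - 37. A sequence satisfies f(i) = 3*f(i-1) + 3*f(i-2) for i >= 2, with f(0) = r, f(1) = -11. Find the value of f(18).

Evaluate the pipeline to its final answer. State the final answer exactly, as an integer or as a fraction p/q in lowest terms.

Step 1: 32423 is prime, so its only divisors are 1 and 32423; count = 2; answer 2
Step 2: B1 = 2; r = -35; f(2) = 3*(-11) + 3*(-35) = -138; iterating: f(2)=-138, f(3)=-447, f(4)=-1755, f(5)=-6606, f(6)=-25083, f(7)=-95067, f(8)=-360450, f(9)=-1366551, f(10)=-5181003, f(11)=-19642662, f(12)=-74470995, f(13)=-282340971, f(14)=-1070435898, f(15)=-4058330607, f(16)=-15386299515, f(17)=-58333890366, f(18)=-221160569643; answer -221160569643

-221160569643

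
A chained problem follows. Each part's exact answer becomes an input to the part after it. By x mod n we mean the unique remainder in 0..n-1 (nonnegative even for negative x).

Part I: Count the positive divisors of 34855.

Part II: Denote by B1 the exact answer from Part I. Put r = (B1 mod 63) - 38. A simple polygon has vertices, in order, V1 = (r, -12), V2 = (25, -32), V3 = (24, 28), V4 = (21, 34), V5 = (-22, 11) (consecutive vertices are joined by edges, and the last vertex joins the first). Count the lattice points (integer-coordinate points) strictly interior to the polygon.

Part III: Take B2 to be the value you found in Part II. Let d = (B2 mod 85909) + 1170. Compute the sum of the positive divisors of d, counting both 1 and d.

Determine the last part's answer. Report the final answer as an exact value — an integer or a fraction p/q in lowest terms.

Part I: 34855 = 5 * 6971; number of divisors = (1+1) * (1+1) = 4; answer 4
Part II: B1 = 4; r = -34; cross terms: (-34*-32 - 25*-12)=1388, (25*28 - 24*-32)=1468, (24*34 - 21*28)=228, (21*11 - -22*34)=979, (-22*-12 - -34*11)=638; twice the area = |4701| = 4701; area = 4701/2; boundary points = 1 + 1 + 3 + 1 + 1 = 7; strictly interior points = area - boundary/2 + 1 = 2348; answer 2348
Part III: B2 = 2348; d = 3518; 3518 = 2 * 1759; sigma = (1 + 2) * (1 + 1759) = 3 * 1760 = 5280; answer 5280

5280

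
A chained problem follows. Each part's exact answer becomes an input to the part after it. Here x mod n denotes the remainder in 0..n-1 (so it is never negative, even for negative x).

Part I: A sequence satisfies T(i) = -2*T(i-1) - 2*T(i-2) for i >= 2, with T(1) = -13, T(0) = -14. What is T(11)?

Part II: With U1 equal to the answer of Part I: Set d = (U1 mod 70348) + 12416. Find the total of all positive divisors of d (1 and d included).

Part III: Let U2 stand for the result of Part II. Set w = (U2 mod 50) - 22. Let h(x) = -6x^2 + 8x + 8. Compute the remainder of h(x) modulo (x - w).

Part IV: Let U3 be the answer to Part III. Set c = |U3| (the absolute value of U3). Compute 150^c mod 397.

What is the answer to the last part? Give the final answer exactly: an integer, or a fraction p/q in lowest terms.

178

Part I: T(2) = -2*(-13) - 2*(-14) = 54; iterating: T(2)=54, T(3)=-82, T(4)=56, T(5)=52, T(6)=-216, T(7)=328, T(8)=-224, T(9)=-208, T(10)=864, T(11)=-1312; answer -1312
Part II: U1 = -1312; d = 81452; 81452 = 2^2 * 7 * 2909; sigma = (1 + 2 + 4) * (1 + 7) * (1 + 2909) = 7 * 8 * 2910 = 162960; answer 162960
Part III: U2 = 162960; w = -12; remainder = value at the root: -6*(-12)^2 + 8*(-12)^1 + 8 = (-864) + (-96) + (8) = -952; answer -952
Part IV: U3 = -952; c = 952; squarings mod 397: 150^1=150, 150^2=268, 150^4=364, 150^8=295, 150^16=82, 150^32=372, 150^64=228, 150^128=374, 150^256=132, 150^512=353; 150^952 = 150^8 * 150^16 * 150^32 * 150^128 * 150^256 * 150^512 = 178 (mod 397); answer 178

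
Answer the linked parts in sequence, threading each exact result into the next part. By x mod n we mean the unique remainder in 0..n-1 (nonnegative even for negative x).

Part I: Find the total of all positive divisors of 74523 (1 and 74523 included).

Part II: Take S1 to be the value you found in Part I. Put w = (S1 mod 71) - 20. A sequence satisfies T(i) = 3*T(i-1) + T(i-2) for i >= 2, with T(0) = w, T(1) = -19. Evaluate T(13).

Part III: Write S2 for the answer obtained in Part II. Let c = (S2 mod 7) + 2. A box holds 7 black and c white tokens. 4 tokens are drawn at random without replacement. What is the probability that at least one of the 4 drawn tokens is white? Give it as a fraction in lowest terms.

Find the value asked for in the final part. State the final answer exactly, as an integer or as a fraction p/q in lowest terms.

Part I: 74523 = 3 * 24841; sigma = (1 + 3) * (1 + 24841) = 4 * 24842 = 99368; answer 99368
Part II: S1 = 99368; w = 19; T(2) = 3*(-19) + 1*(19) = -38; iterating: T(2)=-38, T(3)=-133, T(4)=-437, T(5)=-1444, T(6)=-4769, T(7)=-15751, T(8)=-52022, T(9)=-171817, T(10)=-567473, T(11)=-1874236, T(12)=-6190181, T(13)=-20444779; answer -20444779
Part III: S2 = -20444779; c = 4; total draws C(11,4) = 330; complement C(7,4) = 35; favorable 330 - 35 = 295; P = 59/66; answer 59/66

59/66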